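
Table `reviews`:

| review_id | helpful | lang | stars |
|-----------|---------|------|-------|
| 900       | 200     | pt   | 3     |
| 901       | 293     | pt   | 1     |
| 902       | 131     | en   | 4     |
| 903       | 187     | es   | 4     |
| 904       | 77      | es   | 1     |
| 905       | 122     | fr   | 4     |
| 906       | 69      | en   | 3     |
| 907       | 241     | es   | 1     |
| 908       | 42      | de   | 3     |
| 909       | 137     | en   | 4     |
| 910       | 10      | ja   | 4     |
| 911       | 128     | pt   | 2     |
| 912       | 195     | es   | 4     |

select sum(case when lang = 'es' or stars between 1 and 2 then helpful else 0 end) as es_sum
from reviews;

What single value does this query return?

review_id=900: ✗
review_id=901: ✓ → 293
review_id=902: ✗
review_id=903: ✓ → 187
review_id=904: ✓ → 77
review_id=905: ✗
review_id=906: ✗
review_id=907: ✓ → 241
review_id=908: ✗
review_id=909: ✗
review_id=910: ✗
review_id=911: ✓ → 128
review_id=912: ✓ → 195
es_sum = 293 + 187 + 77 + 241 + 128 + 195 = 1121

1121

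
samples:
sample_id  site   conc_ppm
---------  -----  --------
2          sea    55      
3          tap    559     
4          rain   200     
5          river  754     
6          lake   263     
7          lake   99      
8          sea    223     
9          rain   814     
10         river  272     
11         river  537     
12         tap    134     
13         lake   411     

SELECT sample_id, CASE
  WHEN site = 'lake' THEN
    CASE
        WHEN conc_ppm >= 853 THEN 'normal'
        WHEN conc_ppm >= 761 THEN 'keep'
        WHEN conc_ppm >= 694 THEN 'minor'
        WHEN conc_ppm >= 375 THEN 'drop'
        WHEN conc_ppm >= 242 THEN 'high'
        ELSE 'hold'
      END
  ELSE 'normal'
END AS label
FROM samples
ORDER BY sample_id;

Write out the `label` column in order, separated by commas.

normal, normal, normal, normal, high, hold, normal, normal, normal, normal, normal, drop

sample_id=2: site='sea' → outer ELSE → normal
sample_id=3: site='tap' → outer ELSE → normal
sample_id=4: site='rain' → outer ELSE → normal
sample_id=5: site='river' → outer ELSE → normal
sample_id=6: site='lake' → inner[conc_ppm >= 242] → high
sample_id=7: site='lake' → inner[ELSE] → hold
sample_id=8: site='sea' → outer ELSE → normal
sample_id=9: site='rain' → outer ELSE → normal
sample_id=10: site='river' → outer ELSE → normal
sample_id=11: site='river' → outer ELSE → normal
sample_id=12: site='tap' → outer ELSE → normal
sample_id=13: site='lake' → inner[conc_ppm >= 375] → drop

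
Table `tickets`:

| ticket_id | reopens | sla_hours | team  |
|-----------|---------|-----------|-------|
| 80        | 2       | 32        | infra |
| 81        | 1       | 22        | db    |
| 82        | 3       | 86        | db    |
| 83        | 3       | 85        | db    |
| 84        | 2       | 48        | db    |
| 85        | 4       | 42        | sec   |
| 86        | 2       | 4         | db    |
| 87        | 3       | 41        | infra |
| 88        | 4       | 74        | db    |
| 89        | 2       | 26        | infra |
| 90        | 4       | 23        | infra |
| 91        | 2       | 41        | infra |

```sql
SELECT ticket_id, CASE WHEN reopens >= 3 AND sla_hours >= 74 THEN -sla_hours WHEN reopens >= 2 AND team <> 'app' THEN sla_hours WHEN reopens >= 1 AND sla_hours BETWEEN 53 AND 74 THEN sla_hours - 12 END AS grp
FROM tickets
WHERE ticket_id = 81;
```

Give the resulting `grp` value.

ticket_id = 81: reopens=1, sla_hours=22, team=db.
reopens >= 3 AND sla_hours >= 74 → false
reopens >= 2 AND team <> 'app' → false
reopens >= 1 AND sla_hours BETWEEN 53 AND 74 → false
No WHEN matched and there is no ELSE, so the CASE yields NULL.

NULL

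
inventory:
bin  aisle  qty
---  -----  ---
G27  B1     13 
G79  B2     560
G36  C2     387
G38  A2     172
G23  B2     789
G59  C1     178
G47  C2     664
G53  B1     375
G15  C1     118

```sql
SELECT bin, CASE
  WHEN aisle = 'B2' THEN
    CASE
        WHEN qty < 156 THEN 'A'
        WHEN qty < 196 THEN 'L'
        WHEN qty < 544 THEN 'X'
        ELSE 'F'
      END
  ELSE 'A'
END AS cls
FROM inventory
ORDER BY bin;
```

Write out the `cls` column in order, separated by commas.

bin=G15: aisle='C1' → outer ELSE → A
bin=G23: aisle='B2' → inner[ELSE] → F
bin=G27: aisle='B1' → outer ELSE → A
bin=G36: aisle='C2' → outer ELSE → A
bin=G38: aisle='A2' → outer ELSE → A
bin=G47: aisle='C2' → outer ELSE → A
bin=G53: aisle='B1' → outer ELSE → A
bin=G59: aisle='C1' → outer ELSE → A
bin=G79: aisle='B2' → inner[ELSE] → F

A, F, A, A, A, A, A, A, F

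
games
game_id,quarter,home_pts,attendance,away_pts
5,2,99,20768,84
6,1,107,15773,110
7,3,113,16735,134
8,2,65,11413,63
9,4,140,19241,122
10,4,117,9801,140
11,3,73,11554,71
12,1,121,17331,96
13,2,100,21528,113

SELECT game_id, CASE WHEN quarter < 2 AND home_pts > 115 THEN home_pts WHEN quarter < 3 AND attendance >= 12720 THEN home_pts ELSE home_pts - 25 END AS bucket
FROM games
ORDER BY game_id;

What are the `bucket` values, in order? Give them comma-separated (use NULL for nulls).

99, 107, 88, 40, 115, 92, 48, 121, 100

game_id=5: quarter < 3 AND attendance >= 12720 → 99
game_id=6: quarter < 3 AND attendance >= 12720 → 107
game_id=7: ELSE → 88
game_id=8: ELSE → 40
game_id=9: ELSE → 115
game_id=10: ELSE → 92
game_id=11: ELSE → 48
game_id=12: quarter < 2 AND home_pts > 115 → 121
game_id=13: quarter < 3 AND attendance >= 12720 → 100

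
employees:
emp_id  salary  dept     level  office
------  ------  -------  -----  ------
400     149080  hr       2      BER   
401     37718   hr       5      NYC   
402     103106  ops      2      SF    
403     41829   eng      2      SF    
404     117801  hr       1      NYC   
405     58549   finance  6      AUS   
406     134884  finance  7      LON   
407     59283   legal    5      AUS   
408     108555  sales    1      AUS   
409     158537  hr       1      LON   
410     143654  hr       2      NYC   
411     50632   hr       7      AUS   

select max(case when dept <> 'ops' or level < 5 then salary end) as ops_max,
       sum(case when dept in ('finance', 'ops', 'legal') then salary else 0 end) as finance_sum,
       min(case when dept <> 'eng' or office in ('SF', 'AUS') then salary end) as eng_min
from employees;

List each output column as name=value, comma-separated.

[ops_max: dept <> 'ops' or level < 5]
emp_id=400: ✓ → 149080
emp_id=401: ✓ → 37718
emp_id=402: ✓ → 103106
emp_id=403: ✓ → 41829
emp_id=404: ✓ → 117801
emp_id=405: ✓ → 58549
emp_id=406: ✓ → 134884
emp_id=407: ✓ → 59283
emp_id=408: ✓ → 108555
emp_id=409: ✓ → 158537
emp_id=410: ✓ → 143654
emp_id=411: ✓ → 50632
ops_max = MAX(149080, 37718, 103106, 41829, 117801, 58549, 134884, 59283, 108555, 158537, 143654, 50632) = 158537
—
[finance_sum: dept in ('finance', 'ops', 'legal')]
emp_id=400: ✗
emp_id=401: ✗
emp_id=402: ✓ → 103106
emp_id=403: ✗
emp_id=404: ✗
emp_id=405: ✓ → 58549
emp_id=406: ✓ → 134884
emp_id=407: ✓ → 59283
emp_id=408: ✗
emp_id=409: ✗
emp_id=410: ✗
emp_id=411: ✗
finance_sum = 103106 + 58549 + 134884 + 59283 = 355822
—
[eng_min: dept <> 'eng' or office in ('SF', 'AUS')]
emp_id=400: ✓ → 149080
emp_id=401: ✓ → 37718
emp_id=402: ✓ → 103106
emp_id=403: ✓ → 41829
emp_id=404: ✓ → 117801
emp_id=405: ✓ → 58549
emp_id=406: ✓ → 134884
emp_id=407: ✓ → 59283
emp_id=408: ✓ → 108555
emp_id=409: ✓ → 158537
emp_id=410: ✓ → 143654
emp_id=411: ✓ → 50632
eng_min = MIN(149080, 37718, 103106, 41829, 117801, 58549, 134884, 59283, 108555, 158537, 143654, 50632) = 37718

ops_max=158537, finance_sum=355822, eng_min=37718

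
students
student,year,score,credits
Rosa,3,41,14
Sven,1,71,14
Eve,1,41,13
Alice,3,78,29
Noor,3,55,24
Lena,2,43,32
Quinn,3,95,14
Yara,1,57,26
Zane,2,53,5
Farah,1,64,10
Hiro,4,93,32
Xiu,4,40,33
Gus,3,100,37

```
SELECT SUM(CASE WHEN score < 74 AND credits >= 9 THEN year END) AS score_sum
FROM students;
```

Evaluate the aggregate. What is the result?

16

student=Rosa: ✓ → 3
student=Sven: ✓ → 1
student=Eve: ✓ → 1
student=Alice: ✗
student=Noor: ✓ → 3
student=Lena: ✓ → 2
student=Quinn: ✗
student=Yara: ✓ → 1
student=Zane: ✗
student=Farah: ✓ → 1
student=Hiro: ✗
student=Xiu: ✓ → 4
student=Gus: ✗
score_sum = 3 + 1 + 1 + 3 + 2 + 1 + 1 + 4 = 16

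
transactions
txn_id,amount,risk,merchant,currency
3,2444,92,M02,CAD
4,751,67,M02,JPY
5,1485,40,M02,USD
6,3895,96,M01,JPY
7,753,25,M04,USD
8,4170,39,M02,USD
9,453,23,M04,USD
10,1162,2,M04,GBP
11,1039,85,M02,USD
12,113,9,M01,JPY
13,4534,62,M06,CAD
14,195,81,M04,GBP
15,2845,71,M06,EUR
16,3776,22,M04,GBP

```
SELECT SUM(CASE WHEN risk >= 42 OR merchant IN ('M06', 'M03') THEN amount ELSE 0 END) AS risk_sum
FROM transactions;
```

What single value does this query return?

txn_id=3: ✓ → 2444
txn_id=4: ✓ → 751
txn_id=5: ✗
txn_id=6: ✓ → 3895
txn_id=7: ✗
txn_id=8: ✗
txn_id=9: ✗
txn_id=10: ✗
txn_id=11: ✓ → 1039
txn_id=12: ✗
txn_id=13: ✓ → 4534
txn_id=14: ✓ → 195
txn_id=15: ✓ → 2845
txn_id=16: ✗
risk_sum = 2444 + 751 + 3895 + 1039 + 4534 + 195 + 2845 = 15703

15703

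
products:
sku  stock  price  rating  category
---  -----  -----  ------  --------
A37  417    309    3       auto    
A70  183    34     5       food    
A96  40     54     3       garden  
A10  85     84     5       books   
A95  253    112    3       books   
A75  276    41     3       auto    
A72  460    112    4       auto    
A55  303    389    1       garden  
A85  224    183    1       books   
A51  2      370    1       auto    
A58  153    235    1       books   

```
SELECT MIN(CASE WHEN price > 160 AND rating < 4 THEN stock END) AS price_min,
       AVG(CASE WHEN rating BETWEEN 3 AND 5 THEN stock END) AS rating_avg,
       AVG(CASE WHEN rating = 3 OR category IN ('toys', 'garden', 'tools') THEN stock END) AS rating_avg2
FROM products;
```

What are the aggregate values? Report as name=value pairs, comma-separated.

[price_min: price > 160 AND rating < 4]
sku=A37: ✓ → 417
sku=A70: ✗
sku=A96: ✗
sku=A10: ✗
sku=A95: ✗
sku=A75: ✗
sku=A72: ✗
sku=A55: ✓ → 303
sku=A85: ✓ → 224
sku=A51: ✓ → 2
sku=A58: ✓ → 153
price_min = MIN(417, 303, 224, 2, 153) = 2
—
[rating_avg: rating BETWEEN 3 AND 5]
sku=A37: ✓ → 417
sku=A70: ✓ → 183
sku=A96: ✓ → 40
sku=A10: ✓ → 85
sku=A95: ✓ → 253
sku=A75: ✓ → 276
sku=A72: ✓ → 460
sku=A55: ✗
sku=A85: ✗
sku=A51: ✗
sku=A58: ✗
rating_avg = (417 + 183 + 40 + 85 + 253 + 276 + 460) / 7 = 244.8571428571
—
[rating_avg2: rating = 3 OR category IN ('toys', 'garden', 'tools')]
sku=A37: ✓ → 417
sku=A70: ✗
sku=A96: ✓ → 40
sku=A10: ✗
sku=A95: ✓ → 253
sku=A75: ✓ → 276
sku=A72: ✗
sku=A55: ✓ → 303
sku=A85: ✗
sku=A51: ✗
sku=A58: ✗
rating_avg2 = (417 + 40 + 253 + 276 + 303) / 5 = 257.8

price_min=2, rating_avg=244.8571428571, rating_avg2=257.8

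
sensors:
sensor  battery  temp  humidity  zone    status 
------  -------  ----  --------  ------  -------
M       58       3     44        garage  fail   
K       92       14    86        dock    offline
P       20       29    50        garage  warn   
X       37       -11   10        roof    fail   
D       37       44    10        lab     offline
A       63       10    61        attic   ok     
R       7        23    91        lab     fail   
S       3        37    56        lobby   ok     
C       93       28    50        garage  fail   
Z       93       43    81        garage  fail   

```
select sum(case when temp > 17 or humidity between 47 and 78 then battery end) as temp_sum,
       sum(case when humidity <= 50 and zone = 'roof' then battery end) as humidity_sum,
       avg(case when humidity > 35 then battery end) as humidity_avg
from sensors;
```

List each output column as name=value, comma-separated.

temp_sum=316, humidity_sum=37, humidity_avg=53.625

[temp_sum: temp > 17 or humidity between 47 and 78]
sensor=M: ✗
sensor=K: ✗
sensor=P: ✓ → 20
sensor=X: ✗
sensor=D: ✓ → 37
sensor=A: ✓ → 63
sensor=R: ✓ → 7
sensor=S: ✓ → 3
sensor=C: ✓ → 93
sensor=Z: ✓ → 93
temp_sum = 20 + 37 + 63 + 7 + 3 + 93 + 93 = 316
—
[humidity_sum: humidity <= 50 and zone = 'roof']
sensor=M: ✗
sensor=K: ✗
sensor=P: ✗
sensor=X: ✓ → 37
sensor=D: ✗
sensor=A: ✗
sensor=R: ✗
sensor=S: ✗
sensor=C: ✗
sensor=Z: ✗
humidity_sum = 37
—
[humidity_avg: humidity > 35]
sensor=M: ✓ → 58
sensor=K: ✓ → 92
sensor=P: ✓ → 20
sensor=X: ✗
sensor=D: ✗
sensor=A: ✓ → 63
sensor=R: ✓ → 7
sensor=S: ✓ → 3
sensor=C: ✓ → 93
sensor=Z: ✓ → 93
humidity_avg = (58 + 92 + 20 + 63 + 7 + 3 + 93 + 93) / 8 = 53.625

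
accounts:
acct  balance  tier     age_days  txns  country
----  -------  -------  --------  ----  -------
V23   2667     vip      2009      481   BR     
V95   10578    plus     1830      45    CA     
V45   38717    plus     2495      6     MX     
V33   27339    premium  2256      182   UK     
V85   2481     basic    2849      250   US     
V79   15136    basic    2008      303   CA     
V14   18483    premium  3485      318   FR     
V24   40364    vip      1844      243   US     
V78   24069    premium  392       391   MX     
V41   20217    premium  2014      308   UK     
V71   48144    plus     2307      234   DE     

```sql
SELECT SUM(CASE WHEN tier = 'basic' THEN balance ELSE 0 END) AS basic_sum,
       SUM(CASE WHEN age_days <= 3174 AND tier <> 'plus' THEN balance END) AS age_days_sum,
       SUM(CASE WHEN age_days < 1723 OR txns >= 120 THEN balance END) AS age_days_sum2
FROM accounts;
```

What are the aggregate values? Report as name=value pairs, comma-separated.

[basic_sum: tier = 'basic']
acct=V23: ✗
acct=V95: ✗
acct=V45: ✗
acct=V33: ✗
acct=V85: ✓ → 2481
acct=V79: ✓ → 15136
acct=V14: ✗
acct=V24: ✗
acct=V78: ✗
acct=V41: ✗
acct=V71: ✗
basic_sum = 2481 + 15136 = 17617
—
[age_days_sum: age_days <= 3174 AND tier <> 'plus']
acct=V23: ✓ → 2667
acct=V95: ✗
acct=V45: ✗
acct=V33: ✓ → 27339
acct=V85: ✓ → 2481
acct=V79: ✓ → 15136
acct=V14: ✗
acct=V24: ✓ → 40364
acct=V78: ✓ → 24069
acct=V41: ✓ → 20217
acct=V71: ✗
age_days_sum = 2667 + 27339 + 2481 + 15136 + 40364 + 24069 + 20217 = 132273
—
[age_days_sum2: age_days < 1723 OR txns >= 120]
acct=V23: ✓ → 2667
acct=V95: ✗
acct=V45: ✗
acct=V33: ✓ → 27339
acct=V85: ✓ → 2481
acct=V79: ✓ → 15136
acct=V14: ✓ → 18483
acct=V24: ✓ → 40364
acct=V78: ✓ → 24069
acct=V41: ✓ → 20217
acct=V71: ✓ → 48144
age_days_sum2 = 2667 + 27339 + 2481 + 15136 + 18483 + 40364 + 24069 + 20217 + 48144 = 198900

basic_sum=17617, age_days_sum=132273, age_days_sum2=198900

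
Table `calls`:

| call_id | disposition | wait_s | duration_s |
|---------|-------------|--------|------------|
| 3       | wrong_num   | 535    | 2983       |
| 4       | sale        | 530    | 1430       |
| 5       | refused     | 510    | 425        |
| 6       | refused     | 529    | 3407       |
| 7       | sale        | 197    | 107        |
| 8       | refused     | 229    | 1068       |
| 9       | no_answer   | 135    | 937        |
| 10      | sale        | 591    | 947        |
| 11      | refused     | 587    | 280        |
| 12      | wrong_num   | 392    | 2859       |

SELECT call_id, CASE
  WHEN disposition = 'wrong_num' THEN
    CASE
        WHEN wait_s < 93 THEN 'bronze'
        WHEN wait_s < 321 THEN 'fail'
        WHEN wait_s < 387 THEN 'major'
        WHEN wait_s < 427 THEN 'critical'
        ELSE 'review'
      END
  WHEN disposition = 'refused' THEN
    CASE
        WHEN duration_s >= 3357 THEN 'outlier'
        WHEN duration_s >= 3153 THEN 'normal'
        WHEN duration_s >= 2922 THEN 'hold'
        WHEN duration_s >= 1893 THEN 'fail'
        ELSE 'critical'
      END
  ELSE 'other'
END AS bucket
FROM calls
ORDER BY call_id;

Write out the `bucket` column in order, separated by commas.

review, other, critical, outlier, other, critical, other, other, critical, critical

call_id=3: disposition='wrong_num' → inner[ELSE] → review
call_id=4: disposition='sale' → outer ELSE → other
call_id=5: disposition='refused' → inner[ELSE] → critical
call_id=6: disposition='refused' → inner[duration_s >= 3357] → outlier
call_id=7: disposition='sale' → outer ELSE → other
call_id=8: disposition='refused' → inner[ELSE] → critical
call_id=9: disposition='no_answer' → outer ELSE → other
call_id=10: disposition='sale' → outer ELSE → other
call_id=11: disposition='refused' → inner[ELSE] → critical
call_id=12: disposition='wrong_num' → inner[wait_s < 427] → critical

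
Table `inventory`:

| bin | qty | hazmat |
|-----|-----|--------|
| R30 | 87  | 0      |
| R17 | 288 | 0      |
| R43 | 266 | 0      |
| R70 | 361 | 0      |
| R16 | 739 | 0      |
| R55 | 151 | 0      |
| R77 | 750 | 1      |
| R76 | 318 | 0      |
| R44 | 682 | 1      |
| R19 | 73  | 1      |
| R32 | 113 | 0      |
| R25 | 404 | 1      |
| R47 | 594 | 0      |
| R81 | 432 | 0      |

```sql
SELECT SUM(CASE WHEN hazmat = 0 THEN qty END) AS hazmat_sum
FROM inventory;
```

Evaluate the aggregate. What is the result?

3349

bin=R30: ✓ → 87
bin=R17: ✓ → 288
bin=R43: ✓ → 266
bin=R70: ✓ → 361
bin=R16: ✓ → 739
bin=R55: ✓ → 151
bin=R77: ✗
bin=R76: ✓ → 318
bin=R44: ✗
bin=R19: ✗
bin=R32: ✓ → 113
bin=R25: ✗
bin=R47: ✓ → 594
bin=R81: ✓ → 432
hazmat_sum = 87 + 288 + 266 + 361 + 739 + 151 + 318 + 113 + 594 + 432 = 3349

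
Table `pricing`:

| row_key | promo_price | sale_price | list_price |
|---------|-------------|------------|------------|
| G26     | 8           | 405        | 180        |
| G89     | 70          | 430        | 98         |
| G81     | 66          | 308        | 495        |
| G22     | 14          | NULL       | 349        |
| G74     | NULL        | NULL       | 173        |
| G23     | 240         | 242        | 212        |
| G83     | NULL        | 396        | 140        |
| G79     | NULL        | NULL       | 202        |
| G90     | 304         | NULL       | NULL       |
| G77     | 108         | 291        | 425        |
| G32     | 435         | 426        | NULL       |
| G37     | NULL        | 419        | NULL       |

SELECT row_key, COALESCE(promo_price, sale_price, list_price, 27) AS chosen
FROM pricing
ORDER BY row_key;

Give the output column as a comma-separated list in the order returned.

14, 240, 8, 435, 419, 173, 108, 202, 66, 396, 70, 304

row_key=G22: promo_price=14 → 14
row_key=G23: promo_price=240 → 240
row_key=G26: promo_price=8 → 8
row_key=G32: promo_price=435 → 435
row_key=G37: promo_price=NULL, sale_price=419 → 419
row_key=G74: promo_price=NULL, sale_price=NULL, list_price=173 → 173
row_key=G77: promo_price=108 → 108
row_key=G79: promo_price=NULL, sale_price=NULL, list_price=202 → 202
row_key=G81: promo_price=66 → 66
row_key=G83: promo_price=NULL, sale_price=396 → 396
row_key=G89: promo_price=70 → 70
row_key=G90: promo_price=304 → 304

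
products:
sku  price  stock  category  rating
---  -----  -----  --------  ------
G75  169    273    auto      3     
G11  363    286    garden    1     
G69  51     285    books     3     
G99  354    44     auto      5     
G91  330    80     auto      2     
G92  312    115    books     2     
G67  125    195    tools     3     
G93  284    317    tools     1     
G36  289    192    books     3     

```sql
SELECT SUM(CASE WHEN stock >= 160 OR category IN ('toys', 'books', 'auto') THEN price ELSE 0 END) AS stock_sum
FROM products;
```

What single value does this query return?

2277

sku=G75: ✓ → 169
sku=G11: ✓ → 363
sku=G69: ✓ → 51
sku=G99: ✓ → 354
sku=G91: ✓ → 330
sku=G92: ✓ → 312
sku=G67: ✓ → 125
sku=G93: ✓ → 284
sku=G36: ✓ → 289
stock_sum = 169 + 363 + 51 + 354 + 330 + 312 + 125 + 284 + 289 = 2277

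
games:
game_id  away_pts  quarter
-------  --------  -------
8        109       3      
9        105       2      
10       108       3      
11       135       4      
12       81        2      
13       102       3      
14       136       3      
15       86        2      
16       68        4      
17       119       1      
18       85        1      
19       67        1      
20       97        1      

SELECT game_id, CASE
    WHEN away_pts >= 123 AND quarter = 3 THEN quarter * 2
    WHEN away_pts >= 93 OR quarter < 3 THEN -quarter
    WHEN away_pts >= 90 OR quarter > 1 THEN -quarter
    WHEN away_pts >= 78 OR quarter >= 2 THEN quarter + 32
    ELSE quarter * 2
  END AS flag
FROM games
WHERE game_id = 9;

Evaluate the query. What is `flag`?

-2

game_id = 9: away_pts=105, quarter=2.
away_pts >= 123 AND quarter = 3 → false
away_pts >= 93 OR quarter < 3 → true → -2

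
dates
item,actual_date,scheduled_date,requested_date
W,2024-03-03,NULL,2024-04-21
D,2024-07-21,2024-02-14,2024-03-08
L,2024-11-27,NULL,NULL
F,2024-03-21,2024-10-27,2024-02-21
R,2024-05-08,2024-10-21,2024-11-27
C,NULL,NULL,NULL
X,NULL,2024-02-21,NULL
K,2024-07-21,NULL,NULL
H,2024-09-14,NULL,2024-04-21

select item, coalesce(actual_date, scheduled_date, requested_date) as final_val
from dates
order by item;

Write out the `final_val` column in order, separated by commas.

NULL, 2024-07-21, 2024-03-21, 2024-09-14, 2024-07-21, 2024-11-27, 2024-05-08, 2024-03-03, 2024-02-21

item=C: actual_date=NULL, scheduled_date=NULL, requested_date=NULL (all NULL) → NULL
item=D: actual_date=2024-07-21 → 2024-07-21
item=F: actual_date=2024-03-21 → 2024-03-21
item=H: actual_date=2024-09-14 → 2024-09-14
item=K: actual_date=2024-07-21 → 2024-07-21
item=L: actual_date=2024-11-27 → 2024-11-27
item=R: actual_date=2024-05-08 → 2024-05-08
item=W: actual_date=2024-03-03 → 2024-03-03
item=X: actual_date=NULL, scheduled_date=2024-02-21 → 2024-02-21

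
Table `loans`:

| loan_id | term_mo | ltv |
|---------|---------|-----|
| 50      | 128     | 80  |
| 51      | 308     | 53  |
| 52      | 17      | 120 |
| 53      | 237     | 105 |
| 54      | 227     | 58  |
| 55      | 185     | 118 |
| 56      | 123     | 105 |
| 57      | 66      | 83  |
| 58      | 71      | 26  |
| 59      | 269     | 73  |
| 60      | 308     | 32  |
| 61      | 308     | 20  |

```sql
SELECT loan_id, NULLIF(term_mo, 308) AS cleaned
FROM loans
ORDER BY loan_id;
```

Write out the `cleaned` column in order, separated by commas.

128, NULL, 17, 237, 227, 185, 123, 66, 71, 269, NULL, NULL

loan_id=50: term_mo=128 vs 308: differ → 128
loan_id=51: term_mo=308 vs 308: equal → NULL
loan_id=52: term_mo=17 vs 308: differ → 17
loan_id=53: term_mo=237 vs 308: differ → 237
loan_id=54: term_mo=227 vs 308: differ → 227
loan_id=55: term_mo=185 vs 308: differ → 185
loan_id=56: term_mo=123 vs 308: differ → 123
loan_id=57: term_mo=66 vs 308: differ → 66
loan_id=58: term_mo=71 vs 308: differ → 71
loan_id=59: term_mo=269 vs 308: differ → 269
loan_id=60: term_mo=308 vs 308: equal → NULL
loan_id=61: term_mo=308 vs 308: equal → NULL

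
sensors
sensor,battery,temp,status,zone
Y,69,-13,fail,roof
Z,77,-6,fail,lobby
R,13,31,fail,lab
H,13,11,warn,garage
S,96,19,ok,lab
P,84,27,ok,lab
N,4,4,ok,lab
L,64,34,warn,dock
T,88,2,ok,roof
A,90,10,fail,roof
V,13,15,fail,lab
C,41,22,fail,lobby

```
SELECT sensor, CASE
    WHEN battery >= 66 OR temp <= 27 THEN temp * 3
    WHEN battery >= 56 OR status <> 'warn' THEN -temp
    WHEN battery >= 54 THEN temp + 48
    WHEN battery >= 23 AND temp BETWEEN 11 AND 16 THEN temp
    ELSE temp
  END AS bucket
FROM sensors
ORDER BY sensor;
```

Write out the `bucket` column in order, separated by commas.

sensor=A: battery >= 66 OR temp <= 27 → 30
sensor=C: battery >= 66 OR temp <= 27 → 66
sensor=H: battery >= 66 OR temp <= 27 → 33
sensor=L: battery >= 56 OR status <> 'warn' → -34
sensor=N: battery >= 66 OR temp <= 27 → 12
sensor=P: battery >= 66 OR temp <= 27 → 81
sensor=R: battery >= 56 OR status <> 'warn' → -31
sensor=S: battery >= 66 OR temp <= 27 → 57
sensor=T: battery >= 66 OR temp <= 27 → 6
sensor=V: battery >= 66 OR temp <= 27 → 45
sensor=Y: battery >= 66 OR temp <= 27 → -39
sensor=Z: battery >= 66 OR temp <= 27 → -18

30, 66, 33, -34, 12, 81, -31, 57, 6, 45, -39, -18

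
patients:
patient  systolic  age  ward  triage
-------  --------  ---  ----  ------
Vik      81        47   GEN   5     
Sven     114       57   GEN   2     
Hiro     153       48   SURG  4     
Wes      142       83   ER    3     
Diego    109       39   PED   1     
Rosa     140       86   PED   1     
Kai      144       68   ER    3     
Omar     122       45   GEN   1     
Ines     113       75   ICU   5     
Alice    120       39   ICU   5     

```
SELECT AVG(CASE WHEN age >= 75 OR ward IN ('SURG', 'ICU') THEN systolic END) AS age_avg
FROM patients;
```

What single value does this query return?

patient=Vik: ✗
patient=Sven: ✗
patient=Hiro: ✓ → 153
patient=Wes: ✓ → 142
patient=Diego: ✗
patient=Rosa: ✓ → 140
patient=Kai: ✗
patient=Omar: ✗
patient=Ines: ✓ → 113
patient=Alice: ✓ → 120
age_avg = (153 + 142 + 140 + 113 + 120) / 5 = 133.6

133.6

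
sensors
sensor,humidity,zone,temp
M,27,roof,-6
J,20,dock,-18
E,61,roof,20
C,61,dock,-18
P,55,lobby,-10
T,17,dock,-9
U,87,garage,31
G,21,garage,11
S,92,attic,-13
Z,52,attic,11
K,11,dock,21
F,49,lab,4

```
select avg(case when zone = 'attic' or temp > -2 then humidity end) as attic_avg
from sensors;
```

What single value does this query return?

53.2857142857

sensor=M: ✗
sensor=J: ✗
sensor=E: ✓ → 61
sensor=C: ✗
sensor=P: ✗
sensor=T: ✗
sensor=U: ✓ → 87
sensor=G: ✓ → 21
sensor=S: ✓ → 92
sensor=Z: ✓ → 52
sensor=K: ✓ → 11
sensor=F: ✓ → 49
attic_avg = (61 + 87 + 21 + 92 + 52 + 11 + 49) / 7 = 53.2857142857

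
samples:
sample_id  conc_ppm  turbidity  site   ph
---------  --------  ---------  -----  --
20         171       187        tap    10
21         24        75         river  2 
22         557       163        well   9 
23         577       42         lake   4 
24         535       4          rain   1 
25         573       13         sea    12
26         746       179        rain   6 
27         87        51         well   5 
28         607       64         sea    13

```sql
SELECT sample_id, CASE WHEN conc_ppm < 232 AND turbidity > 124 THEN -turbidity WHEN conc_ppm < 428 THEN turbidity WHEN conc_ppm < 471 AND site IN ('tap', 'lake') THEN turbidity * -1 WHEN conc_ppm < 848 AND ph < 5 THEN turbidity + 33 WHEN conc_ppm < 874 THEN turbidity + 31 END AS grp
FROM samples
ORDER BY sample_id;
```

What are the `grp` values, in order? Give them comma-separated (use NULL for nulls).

sample_id=20: conc_ppm < 232 AND turbidity > 124 → -187
sample_id=21: conc_ppm < 428 → 75
sample_id=22: conc_ppm < 874 → 194
sample_id=23: conc_ppm < 848 AND ph < 5 → 75
sample_id=24: conc_ppm < 848 AND ph < 5 → 37
sample_id=25: conc_ppm < 874 → 44
sample_id=26: conc_ppm < 874 → 210
sample_id=27: conc_ppm < 428 → 51
sample_id=28: conc_ppm < 874 → 95

-187, 75, 194, 75, 37, 44, 210, 51, 95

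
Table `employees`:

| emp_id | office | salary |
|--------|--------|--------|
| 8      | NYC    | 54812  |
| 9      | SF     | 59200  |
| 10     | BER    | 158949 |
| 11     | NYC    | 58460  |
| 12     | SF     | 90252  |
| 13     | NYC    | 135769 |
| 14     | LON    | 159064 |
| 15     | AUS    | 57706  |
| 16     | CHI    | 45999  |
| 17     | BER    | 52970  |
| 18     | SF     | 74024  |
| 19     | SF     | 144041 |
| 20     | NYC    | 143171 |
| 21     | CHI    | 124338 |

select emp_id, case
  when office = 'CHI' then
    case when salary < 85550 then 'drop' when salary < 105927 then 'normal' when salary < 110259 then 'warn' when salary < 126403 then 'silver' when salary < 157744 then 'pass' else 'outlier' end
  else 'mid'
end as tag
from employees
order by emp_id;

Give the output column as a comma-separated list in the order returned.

mid, mid, mid, mid, mid, mid, mid, mid, drop, mid, mid, mid, mid, silver

emp_id=8: office='NYC' → outer ELSE → mid
emp_id=9: office='SF' → outer ELSE → mid
emp_id=10: office='BER' → outer ELSE → mid
emp_id=11: office='NYC' → outer ELSE → mid
emp_id=12: office='SF' → outer ELSE → mid
emp_id=13: office='NYC' → outer ELSE → mid
emp_id=14: office='LON' → outer ELSE → mid
emp_id=15: office='AUS' → outer ELSE → mid
emp_id=16: office='CHI' → inner[salary < 85550] → drop
emp_id=17: office='BER' → outer ELSE → mid
emp_id=18: office='SF' → outer ELSE → mid
emp_id=19: office='SF' → outer ELSE → mid
emp_id=20: office='NYC' → outer ELSE → mid
emp_id=21: office='CHI' → inner[salary < 126403] → silver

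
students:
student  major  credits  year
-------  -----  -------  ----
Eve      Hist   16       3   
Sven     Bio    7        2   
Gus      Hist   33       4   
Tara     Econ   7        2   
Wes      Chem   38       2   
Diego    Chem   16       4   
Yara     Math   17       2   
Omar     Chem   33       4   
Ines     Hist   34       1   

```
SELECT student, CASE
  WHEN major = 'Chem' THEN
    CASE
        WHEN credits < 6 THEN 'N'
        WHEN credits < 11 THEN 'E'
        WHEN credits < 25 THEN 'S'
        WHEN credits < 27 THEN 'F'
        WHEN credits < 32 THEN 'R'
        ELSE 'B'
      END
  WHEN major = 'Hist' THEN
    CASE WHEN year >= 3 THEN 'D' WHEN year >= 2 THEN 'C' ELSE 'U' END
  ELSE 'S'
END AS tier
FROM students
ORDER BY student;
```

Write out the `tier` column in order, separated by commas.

student=Diego: major='Chem' → inner[credits < 25] → S
student=Eve: major='Hist' → inner[year >= 3] → D
student=Gus: major='Hist' → inner[year >= 3] → D
student=Ines: major='Hist' → inner[ELSE] → U
student=Omar: major='Chem' → inner[ELSE] → B
student=Sven: major='Bio' → outer ELSE → S
student=Tara: major='Econ' → outer ELSE → S
student=Wes: major='Chem' → inner[ELSE] → B
student=Yara: major='Math' → outer ELSE → S

S, D, D, U, B, S, S, B, S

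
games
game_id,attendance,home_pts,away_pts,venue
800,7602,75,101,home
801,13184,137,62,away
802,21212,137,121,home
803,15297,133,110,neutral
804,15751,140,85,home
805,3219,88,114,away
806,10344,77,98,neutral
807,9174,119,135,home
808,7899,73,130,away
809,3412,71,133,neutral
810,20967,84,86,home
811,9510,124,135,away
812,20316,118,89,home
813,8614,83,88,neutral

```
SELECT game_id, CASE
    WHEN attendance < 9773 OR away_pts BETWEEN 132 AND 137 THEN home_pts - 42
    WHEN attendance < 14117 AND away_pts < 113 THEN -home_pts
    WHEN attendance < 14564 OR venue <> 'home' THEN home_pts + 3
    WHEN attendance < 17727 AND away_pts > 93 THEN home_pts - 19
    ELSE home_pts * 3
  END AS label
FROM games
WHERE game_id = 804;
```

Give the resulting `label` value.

game_id = 804: attendance=15751, home_pts=140, away_pts=85, venue=home.
attendance < 9773 OR away_pts BETWEEN 132 AND 137 → false
attendance < 14117 AND away_pts < 113 → false
attendance < 14564 OR venue <> 'home' → false
attendance < 17727 AND away_pts > 93 → false
No prior WHEN matched → ELSE → 420

420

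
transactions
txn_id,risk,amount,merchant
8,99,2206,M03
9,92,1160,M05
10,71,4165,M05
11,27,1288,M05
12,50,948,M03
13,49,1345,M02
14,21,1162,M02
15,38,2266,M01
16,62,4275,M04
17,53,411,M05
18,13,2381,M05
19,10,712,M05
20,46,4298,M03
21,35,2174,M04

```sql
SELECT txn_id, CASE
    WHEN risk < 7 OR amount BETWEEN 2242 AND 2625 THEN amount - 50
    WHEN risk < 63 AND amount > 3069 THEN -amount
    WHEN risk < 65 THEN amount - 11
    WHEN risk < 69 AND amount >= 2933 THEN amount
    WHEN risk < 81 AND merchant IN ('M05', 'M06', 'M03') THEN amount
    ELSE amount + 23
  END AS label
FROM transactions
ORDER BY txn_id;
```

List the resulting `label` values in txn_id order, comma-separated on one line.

2229, 1183, 4165, 1277, 937, 1334, 1151, 2216, -4275, 400, 2331, 701, -4298, 2163

txn_id=8: ELSE → 2229
txn_id=9: ELSE → 1183
txn_id=10: risk < 81 AND merchant IN ('M05', 'M06', 'M03') → 4165
txn_id=11: risk < 65 → 1277
txn_id=12: risk < 65 → 937
txn_id=13: risk < 65 → 1334
txn_id=14: risk < 65 → 1151
txn_id=15: risk < 7 OR amount BETWEEN 2242 AND 2625 → 2216
txn_id=16: risk < 63 AND amount > 3069 → -4275
txn_id=17: risk < 65 → 400
txn_id=18: risk < 7 OR amount BETWEEN 2242 AND 2625 → 2331
txn_id=19: risk < 65 → 701
txn_id=20: risk < 63 AND amount > 3069 → -4298
txn_id=21: risk < 65 → 2163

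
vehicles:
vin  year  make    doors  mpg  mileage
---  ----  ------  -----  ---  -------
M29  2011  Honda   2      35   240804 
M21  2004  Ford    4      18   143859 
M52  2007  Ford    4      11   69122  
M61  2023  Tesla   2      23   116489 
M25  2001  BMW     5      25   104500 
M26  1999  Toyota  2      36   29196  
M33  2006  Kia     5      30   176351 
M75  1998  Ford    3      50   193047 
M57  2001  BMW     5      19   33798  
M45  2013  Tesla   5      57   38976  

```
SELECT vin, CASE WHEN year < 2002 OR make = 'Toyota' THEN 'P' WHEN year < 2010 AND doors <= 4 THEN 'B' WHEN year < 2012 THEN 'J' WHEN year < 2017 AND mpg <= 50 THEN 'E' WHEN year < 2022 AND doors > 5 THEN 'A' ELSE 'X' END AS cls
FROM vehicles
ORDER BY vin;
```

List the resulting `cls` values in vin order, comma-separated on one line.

B, P, P, J, J, X, B, P, X, P

vin=M21: year < 2010 AND doors <= 4 → B
vin=M25: year < 2002 OR make = 'Toyota' → P
vin=M26: year < 2002 OR make = 'Toyota' → P
vin=M29: year < 2012 → J
vin=M33: year < 2012 → J
vin=M45: ELSE → X
vin=M52: year < 2010 AND doors <= 4 → B
vin=M57: year < 2002 OR make = 'Toyota' → P
vin=M61: ELSE → X
vin=M75: year < 2002 OR make = 'Toyota' → P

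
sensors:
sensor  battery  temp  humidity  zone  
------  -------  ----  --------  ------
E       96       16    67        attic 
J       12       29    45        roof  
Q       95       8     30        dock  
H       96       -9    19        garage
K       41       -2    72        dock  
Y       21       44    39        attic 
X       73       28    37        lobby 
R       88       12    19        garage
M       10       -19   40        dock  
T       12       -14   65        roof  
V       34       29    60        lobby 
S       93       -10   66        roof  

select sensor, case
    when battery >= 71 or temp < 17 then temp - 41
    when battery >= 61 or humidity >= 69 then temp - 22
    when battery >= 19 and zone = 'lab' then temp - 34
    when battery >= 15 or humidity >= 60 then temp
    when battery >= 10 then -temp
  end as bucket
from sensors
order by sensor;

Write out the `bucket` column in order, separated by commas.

sensor=E: battery >= 71 or temp < 17 → -25
sensor=H: battery >= 71 or temp < 17 → -50
sensor=J: battery >= 10 → -29
sensor=K: battery >= 71 or temp < 17 → -43
sensor=M: battery >= 71 or temp < 17 → -60
sensor=Q: battery >= 71 or temp < 17 → -33
sensor=R: battery >= 71 or temp < 17 → -29
sensor=S: battery >= 71 or temp < 17 → -51
sensor=T: battery >= 71 or temp < 17 → -55
sensor=V: battery >= 15 or humidity >= 60 → 29
sensor=X: battery >= 71 or temp < 17 → -13
sensor=Y: battery >= 15 or humidity >= 60 → 44

-25, -50, -29, -43, -60, -33, -29, -51, -55, 29, -13, 44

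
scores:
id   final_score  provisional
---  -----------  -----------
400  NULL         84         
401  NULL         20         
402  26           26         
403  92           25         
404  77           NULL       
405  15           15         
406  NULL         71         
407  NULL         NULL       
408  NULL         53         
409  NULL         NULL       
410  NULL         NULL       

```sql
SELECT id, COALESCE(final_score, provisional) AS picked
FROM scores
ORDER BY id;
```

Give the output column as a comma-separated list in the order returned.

id=400: final_score=NULL, provisional=84 → 84
id=401: final_score=NULL, provisional=20 → 20
id=402: final_score=26 → 26
id=403: final_score=92 → 92
id=404: final_score=77 → 77
id=405: final_score=15 → 15
id=406: final_score=NULL, provisional=71 → 71
id=407: final_score=NULL, provisional=NULL (all NULL) → NULL
id=408: final_score=NULL, provisional=53 → 53
id=409: final_score=NULL, provisional=NULL (all NULL) → NULL
id=410: final_score=NULL, provisional=NULL (all NULL) → NULL

84, 20, 26, 92, 77, 15, 71, NULL, 53, NULL, NULL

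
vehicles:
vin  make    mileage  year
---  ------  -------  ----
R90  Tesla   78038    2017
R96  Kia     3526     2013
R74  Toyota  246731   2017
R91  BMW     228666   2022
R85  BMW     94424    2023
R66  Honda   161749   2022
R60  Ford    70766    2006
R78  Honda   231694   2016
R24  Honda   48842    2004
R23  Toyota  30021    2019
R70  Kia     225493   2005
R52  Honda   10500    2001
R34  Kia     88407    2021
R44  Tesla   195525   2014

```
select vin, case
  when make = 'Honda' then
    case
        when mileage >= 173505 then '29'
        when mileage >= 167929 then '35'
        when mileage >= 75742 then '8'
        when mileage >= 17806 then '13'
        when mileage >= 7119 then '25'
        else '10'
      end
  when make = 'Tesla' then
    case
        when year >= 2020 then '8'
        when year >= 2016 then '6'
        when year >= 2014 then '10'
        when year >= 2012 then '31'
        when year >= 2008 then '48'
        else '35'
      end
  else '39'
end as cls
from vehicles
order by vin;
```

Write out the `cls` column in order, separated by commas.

vin=R23: make='Toyota' → outer ELSE → 39
vin=R24: make='Honda' → inner[mileage >= 17806] → 13
vin=R34: make='Kia' → outer ELSE → 39
vin=R44: make='Tesla' → inner[year >= 2014] → 10
vin=R52: make='Honda' → inner[mileage >= 7119] → 25
vin=R60: make='Ford' → outer ELSE → 39
vin=R66: make='Honda' → inner[mileage >= 75742] → 8
vin=R70: make='Kia' → outer ELSE → 39
vin=R74: make='Toyota' → outer ELSE → 39
vin=R78: make='Honda' → inner[mileage >= 173505] → 29
vin=R85: make='BMW' → outer ELSE → 39
vin=R90: make='Tesla' → inner[year >= 2016] → 6
vin=R91: make='BMW' → outer ELSE → 39
vin=R96: make='Kia' → outer ELSE → 39

39, 13, 39, 10, 25, 39, 8, 39, 39, 29, 39, 6, 39, 39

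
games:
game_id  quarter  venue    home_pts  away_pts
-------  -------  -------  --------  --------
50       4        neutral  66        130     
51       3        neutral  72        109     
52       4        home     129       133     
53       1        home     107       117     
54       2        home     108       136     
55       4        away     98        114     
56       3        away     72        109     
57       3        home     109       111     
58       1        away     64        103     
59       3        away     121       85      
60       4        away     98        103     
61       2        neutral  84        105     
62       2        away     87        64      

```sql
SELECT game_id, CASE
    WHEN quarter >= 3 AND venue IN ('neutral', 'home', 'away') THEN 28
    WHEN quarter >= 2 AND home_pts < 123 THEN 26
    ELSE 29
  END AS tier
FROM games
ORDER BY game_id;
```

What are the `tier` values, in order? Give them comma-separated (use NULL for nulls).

game_id=50: quarter >= 3 AND venue IN ('neutral', 'home', 'away') → 28
game_id=51: quarter >= 3 AND venue IN ('neutral', 'home', 'away') → 28
game_id=52: quarter >= 3 AND venue IN ('neutral', 'home', 'away') → 28
game_id=53: ELSE → 29
game_id=54: quarter >= 2 AND home_pts < 123 → 26
game_id=55: quarter >= 3 AND venue IN ('neutral', 'home', 'away') → 28
game_id=56: quarter >= 3 AND venue IN ('neutral', 'home', 'away') → 28
game_id=57: quarter >= 3 AND venue IN ('neutral', 'home', 'away') → 28
game_id=58: ELSE → 29
game_id=59: quarter >= 3 AND venue IN ('neutral', 'home', 'away') → 28
game_id=60: quarter >= 3 AND venue IN ('neutral', 'home', 'away') → 28
game_id=61: quarter >= 2 AND home_pts < 123 → 26
game_id=62: quarter >= 2 AND home_pts < 123 → 26

28, 28, 28, 29, 26, 28, 28, 28, 29, 28, 28, 26, 26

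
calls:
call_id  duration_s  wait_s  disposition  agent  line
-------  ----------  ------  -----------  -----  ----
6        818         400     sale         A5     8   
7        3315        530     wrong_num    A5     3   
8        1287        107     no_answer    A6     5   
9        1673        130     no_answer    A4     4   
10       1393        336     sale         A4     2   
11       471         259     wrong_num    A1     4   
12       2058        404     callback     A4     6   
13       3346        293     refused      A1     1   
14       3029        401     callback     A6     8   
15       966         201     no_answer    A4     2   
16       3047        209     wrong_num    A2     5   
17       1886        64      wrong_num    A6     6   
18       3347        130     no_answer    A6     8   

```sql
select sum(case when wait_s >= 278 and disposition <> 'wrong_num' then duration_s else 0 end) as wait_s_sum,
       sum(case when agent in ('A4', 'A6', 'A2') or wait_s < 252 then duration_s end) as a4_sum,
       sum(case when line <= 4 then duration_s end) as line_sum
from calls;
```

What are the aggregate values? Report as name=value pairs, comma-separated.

[wait_s_sum: wait_s >= 278 and disposition <> 'wrong_num']
call_id=6: ✓ → 818
call_id=7: ✗
call_id=8: ✗
call_id=9: ✗
call_id=10: ✓ → 1393
call_id=11: ✗
call_id=12: ✓ → 2058
call_id=13: ✓ → 3346
call_id=14: ✓ → 3029
call_id=15: ✗
call_id=16: ✗
call_id=17: ✗
call_id=18: ✗
wait_s_sum = 818 + 1393 + 2058 + 3346 + 3029 = 10644
—
[a4_sum: agent in ('A4', 'A6', 'A2') or wait_s < 252]
call_id=6: ✗
call_id=7: ✗
call_id=8: ✓ → 1287
call_id=9: ✓ → 1673
call_id=10: ✓ → 1393
call_id=11: ✗
call_id=12: ✓ → 2058
call_id=13: ✗
call_id=14: ✓ → 3029
call_id=15: ✓ → 966
call_id=16: ✓ → 3047
call_id=17: ✓ → 1886
call_id=18: ✓ → 3347
a4_sum = 1287 + 1673 + 1393 + 2058 + 3029 + 966 + 3047 + 1886 + 3347 = 18686
—
[line_sum: line <= 4]
call_id=6: ✗
call_id=7: ✓ → 3315
call_id=8: ✗
call_id=9: ✓ → 1673
call_id=10: ✓ → 1393
call_id=11: ✓ → 471
call_id=12: ✗
call_id=13: ✓ → 3346
call_id=14: ✗
call_id=15: ✓ → 966
call_id=16: ✗
call_id=17: ✗
call_id=18: ✗
line_sum = 3315 + 1673 + 1393 + 471 + 3346 + 966 = 11164

wait_s_sum=10644, a4_sum=18686, line_sum=11164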